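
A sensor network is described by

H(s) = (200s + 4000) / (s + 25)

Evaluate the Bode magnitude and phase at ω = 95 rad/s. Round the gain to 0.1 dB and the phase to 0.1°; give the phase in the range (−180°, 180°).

Substitute s = j95:
Numerator: 200(j95) + 4000 = 4000 + j19000
Denominator: (j95) + 25 = 25 + j95
|N| = √(4000² + 19000²) ≈ 19416, ∠N ≈ 78.11°
|D| = √(25² + 95²) ≈ 98.234, ∠D ≈ 75.26°
|H| = 19416 / 98.234 ≈ 197.65
Gain = 20 log₁₀(197.65) ≈ 45.92 dB
∠H = 78.11° − 75.26° = 2.85°

45.9 dB, 2.9°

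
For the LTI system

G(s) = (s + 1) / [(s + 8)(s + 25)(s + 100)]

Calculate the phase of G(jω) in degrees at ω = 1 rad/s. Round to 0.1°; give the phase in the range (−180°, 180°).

35.0°

At s = jω = j1:
zero (s+1): 1 + j1 → |·| = √(1²+1²) = √2 ≈ 1.4142, ∠ = arctan(1/1) ≈ 45.00°
pole (s+8): 8 + j1 → |·| = √(8²+1²) = √65 ≈ 8.0623, ∠ = arctan(1/8) ≈ 7.13°
pole (s+25): 25 + j1 → |·| = √(25²+1²) = √626 ≈ 25.02, ∠ = arctan(1/25) ≈ 2.29°
pole (s+100): 100 + j1 → |·| = √(100²+1²) = √10001 ≈ 100, ∠ = arctan(1/100) ≈ 0.57°
∠G = 45.00° − 9.99° = 35.01°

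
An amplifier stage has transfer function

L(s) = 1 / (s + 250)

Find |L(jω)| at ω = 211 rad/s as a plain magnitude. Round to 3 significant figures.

At s = jω = j211:
pole (s+250): 250 + j211 → |·| = √(250²+211²) = √107021 ≈ 327.14, ∠ = arctan(211/250) ≈ 40.16°
|L| = 1 / 327.14 ≈ 0.0030568

0.00306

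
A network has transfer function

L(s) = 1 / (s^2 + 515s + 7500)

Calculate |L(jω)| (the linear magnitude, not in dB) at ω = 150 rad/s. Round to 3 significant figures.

Substitute s = j150:
Numerator: 1 = 1 + j0
Denominator: (j150)^2 + 515(j150) + 7500 = -15000 + j77250
|N| = √(1² + 0²) ≈ 1, ∠N ≈ 0.00°
|D| = √(15000² + 77250²) ≈ 78693, ∠D ≈ 100.99°
|L| = 1 / 78693 ≈ 1.2708e-05

1.27e-05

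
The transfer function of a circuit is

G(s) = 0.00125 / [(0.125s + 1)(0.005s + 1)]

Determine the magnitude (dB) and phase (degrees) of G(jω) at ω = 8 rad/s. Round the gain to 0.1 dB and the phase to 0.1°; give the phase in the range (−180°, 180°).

At ω = 8 rad/s:
pole (1 + j8·0.125) = 1 + j1 → |·| ≈ 1.4142, ∠ ≈ 45.00°
pole (1 + j8·0.005) = 1 + j0.04 → |·| ≈ 1.0008, ∠ ≈ 2.29°
|G| = 0.00125 · 1 / (1.4142 · 1.0008) ≈ 0.00088319
Gain = 20 log₁₀(0.00088319) ≈ -61.08 dB
∠G = (0°) − (45.00° + 2.29°) = -47.29°

-61.1 dB, -47.3°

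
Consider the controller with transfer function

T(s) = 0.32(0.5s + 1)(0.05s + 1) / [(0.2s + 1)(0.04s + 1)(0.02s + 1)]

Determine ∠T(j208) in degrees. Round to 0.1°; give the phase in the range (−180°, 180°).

-74.3°

At ω = 208 rad/s:
zero (1 + j208·0.5) = 1 + j104 → |·| ≈ 104, ∠ ≈ 89.45°
zero (1 + j208·0.05) = 1 + j10.4 → |·| ≈ 10.448, ∠ ≈ 84.51°
pole (1 + j208·0.2) = 1 + j41.6 → |·| ≈ 41.612, ∠ ≈ 88.62°
pole (1 + j208·0.04) = 1 + j8.32 → |·| ≈ 8.3799, ∠ ≈ 83.15°
pole (1 + j208·0.02) = 1 + j4.16 → |·| ≈ 4.2785, ∠ ≈ 76.48°
∠T = (89.45° + 84.51°) − (88.62° + 83.15° + 76.48°) = -74.29°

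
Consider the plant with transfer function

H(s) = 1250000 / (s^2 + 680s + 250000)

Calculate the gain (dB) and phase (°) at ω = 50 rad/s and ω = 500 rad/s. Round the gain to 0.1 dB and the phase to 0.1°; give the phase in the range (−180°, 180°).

At s = jω = j50:
quadratic: (j50)² + 680·j50 + 250000 = 247500 + j34000 → |·| ≈ 2.4982e+05, ∠ ≈ 7.82°
|H| = 1250000 / 2.4982e+05 ≈ 5.0036
Gain = 20 log₁₀(5.0036) ≈ 13.99 dB
∠H = 0.00° − 7.82° = -7.82°

At s = jω = j500:
quadratic: (j500)² + 680·j500 + 250000 = 0 + j340000 → |·| ≈ 3.4e+05, ∠ ≈ 90.00°
|H| = 1250000 / 3.4e+05 ≈ 3.6765
Gain = 20 log₁₀(3.6765) ≈ 11.31 dB
∠H = 0.00° − 90.00° = -90.00°

ω = 50: 14.0 dB, -7.8°; ω = 500: 11.3 dB, -90.0°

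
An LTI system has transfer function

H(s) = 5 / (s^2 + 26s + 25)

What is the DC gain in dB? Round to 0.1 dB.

H(0) = 5 / 25 = 0.2
20 log₁₀(0.2) ≈ -13.98 dB

-14.0 dB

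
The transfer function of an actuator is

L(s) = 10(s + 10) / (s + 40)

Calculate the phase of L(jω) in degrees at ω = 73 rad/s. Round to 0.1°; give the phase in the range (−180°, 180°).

At s = jω = j73:
zero (s+10): 10 + j73 → |·| = √(10²+73²) = √5429 ≈ 73.682, ∠ = arctan(73/10) ≈ 82.20°
pole (s+40): 40 + j73 → |·| = √(40²+73²) = √6929 ≈ 83.241, ∠ = arctan(73/40) ≈ 61.28°
∠L = 82.20° − 61.28° = 20.92°

20.9°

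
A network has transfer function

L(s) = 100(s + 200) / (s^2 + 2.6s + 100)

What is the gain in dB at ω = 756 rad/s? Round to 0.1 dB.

-17.3 dB

At s = jω = j756:
zero (s+200): 200 + j756 → |·| = √(200²+756²) = √611536 ≈ 782.01, ∠ = arctan(756/200) ≈ 75.18°
quadratic: (j756)² + 2.6·j756 + 100 = -571436 + j1965.6 → |·| ≈ 5.7144e+05, ∠ ≈ 179.80°
|L| = 100 · 782.01 / 5.7144e+05 ≈ 0.13685
Gain = 20 log₁₀(0.13685) ≈ -17.28 dB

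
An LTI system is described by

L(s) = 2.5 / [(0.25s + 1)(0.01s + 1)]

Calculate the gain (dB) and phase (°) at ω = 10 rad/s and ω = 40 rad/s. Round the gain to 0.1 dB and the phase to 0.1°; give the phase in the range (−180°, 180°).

At ω = 10 rad/s:
pole (1 + j10·0.25) = 1 + j2.5 → |·| ≈ 2.6926, ∠ ≈ 68.20°
pole (1 + j10·0.01) = 1 + j0.1 → |·| ≈ 1.005, ∠ ≈ 5.71°
|L| = 2.5 · 1 / (2.6926 · 1.005) ≈ 0.92385
Gain = 20 log₁₀(0.92385) ≈ -0.69 dB
∠L = (0°) − (68.20° + 5.71°) = -73.91°

At ω = 40 rad/s:
pole (1 + j40·0.25) = 1 + j10 → |·| ≈ 10.05, ∠ ≈ 84.29°
pole (1 + j40·0.01) = 1 + j0.4 → |·| ≈ 1.077, ∠ ≈ 21.80°
|L| = 2.5 · 1 / (10.05 · 1.077) ≈ 0.23097
Gain = 20 log₁₀(0.23097) ≈ -12.73 dB
∠L = (0°) − (84.29° + 21.80°) = -106.09°

ω = 10: -0.7 dB, -73.9°; ω = 40: -12.7 dB, -106.1°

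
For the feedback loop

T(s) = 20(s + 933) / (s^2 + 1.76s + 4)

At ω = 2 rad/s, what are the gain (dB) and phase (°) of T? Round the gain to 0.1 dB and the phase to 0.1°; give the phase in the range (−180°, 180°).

At s = jω = j2:
zero (s+933): 933 + j2 → |·| = √(933²+2²) = √870493 ≈ 933, ∠ = arctan(2/933) ≈ 0.12°
quadratic: (j2)² + 1.76·j2 + 4 = 0 + j3.52 → |·| ≈ 3.52, ∠ ≈ 90.00°
|T| = 20 · 933 / 3.52 ≈ 5301.1
Gain = 20 log₁₀(5301.1) ≈ 74.49 dB
∠T = 0.12° − 90.00° = -89.88°

74.5 dB, -89.9°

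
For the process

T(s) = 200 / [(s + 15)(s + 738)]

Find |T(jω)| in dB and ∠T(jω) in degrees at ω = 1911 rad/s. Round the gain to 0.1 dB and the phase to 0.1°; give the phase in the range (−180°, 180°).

At s = jω = j1911:
pole (s+15): 15 + j1911 → |·| = √(15²+1911²) = √3652146 ≈ 1911.1, ∠ = arctan(1911/15) ≈ 89.55°
pole (s+738): 738 + j1911 → |·| = √(738²+1911²) = √4196565 ≈ 2048.6, ∠ = arctan(1911/738) ≈ 68.88°
|T| = 200 / 3.9151e+06 ≈ 5.1084e-05
Gain = 20 log₁₀(5.1084e-05) ≈ -85.83 dB
∠T = 0.00° − 158.43° = -158.43°

-85.8 dB, -158.4°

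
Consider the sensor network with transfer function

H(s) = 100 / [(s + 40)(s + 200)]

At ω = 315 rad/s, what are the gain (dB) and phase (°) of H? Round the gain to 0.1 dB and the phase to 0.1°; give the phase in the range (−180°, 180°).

-61.5 dB, -140.4°

At s = jω = j315:
pole (s+40): 40 + j315 → |·| = √(40²+315²) = √100825 ≈ 317.53, ∠ = arctan(315/40) ≈ 82.76°
pole (s+200): 200 + j315 → |·| = √(200²+315²) = √139225 ≈ 373.13, ∠ = arctan(315/200) ≈ 57.59°
|H| = 100 / 1.1848e+05 ≈ 0.00084402
Gain = 20 log₁₀(0.00084402) ≈ -61.47 dB
∠H = 0.00° − 140.35° = -140.35°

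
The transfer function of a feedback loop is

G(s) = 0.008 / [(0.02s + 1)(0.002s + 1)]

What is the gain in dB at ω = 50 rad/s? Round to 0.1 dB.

-45.0 dB

At ω = 50 rad/s:
pole (1 + j50·0.02) = 1 + j1 → |·| ≈ 1.4142, ∠ ≈ 45.00°
pole (1 + j50·0.002) = 1 + j0.1 → |·| ≈ 1.005, ∠ ≈ 5.71°
|G| = 0.008 · 1 / (1.4142 · 1.005) ≈ 0.0056288
Gain = 20 log₁₀(0.0056288) ≈ -44.99 dB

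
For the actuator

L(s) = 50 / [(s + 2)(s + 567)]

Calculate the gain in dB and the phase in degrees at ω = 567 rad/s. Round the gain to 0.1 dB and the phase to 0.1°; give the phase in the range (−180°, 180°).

-79.2 dB, -134.8°

At s = jω = j567:
pole (s+2): 2 + j567 → |·| = √(2²+567²) = √321493 ≈ 567, ∠ = arctan(567/2) ≈ 89.80°
pole (s+567): 567 + j567 → |·| = √(567²+567²) = √642978 ≈ 801.86, ∠ = arctan(567/567) ≈ 45.00°
|L| = 50 / 4.5465e+05 ≈ 0.00010997
Gain = 20 log₁₀(0.00010997) ≈ -79.17 dB
∠L = 0.00° − 134.80° = -134.80°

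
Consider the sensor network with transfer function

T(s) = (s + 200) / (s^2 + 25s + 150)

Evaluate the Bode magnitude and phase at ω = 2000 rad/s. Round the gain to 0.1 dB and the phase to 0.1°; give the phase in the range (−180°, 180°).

-66.0 dB, -95.0°

Substitute s = j2000:
Numerator: (j2000) + 200 = 200 + j2000
Denominator: (j2000)^2 + 25(j2000) + 150 = -3999850 + j50000
|N| = √(200² + 2000²) ≈ 2010, ∠N ≈ 84.29°
|D| = √(3999850² + 50000²) ≈ 4.0002e+06, ∠D ≈ 179.28°
|T| = 2010 / 4.0002e+06 ≈ 0.00050247
Gain = 20 log₁₀(0.00050247) ≈ -65.98 dB
∠T = 84.29° − 179.28° = -94.99°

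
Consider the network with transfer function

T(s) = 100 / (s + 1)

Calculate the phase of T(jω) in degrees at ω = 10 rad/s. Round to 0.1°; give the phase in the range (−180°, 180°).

Substitute s = j10:
Numerator: 100 = 100 + j0
Denominator: (j10) + 1 = 1 + j10
|N| = √(100² + 0²) ≈ 100, ∠N ≈ 0.00°
|D| = √(1² + 10²) ≈ 10.05, ∠D ≈ 84.29°
∠T = 0.00° − 84.29° = -84.29°

-84.3°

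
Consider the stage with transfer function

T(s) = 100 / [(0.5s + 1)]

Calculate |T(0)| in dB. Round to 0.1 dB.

T(0) = 100 · 1 / 1 = 100
20 log₁₀(100) ≈ 40.00 dB

40.0 dB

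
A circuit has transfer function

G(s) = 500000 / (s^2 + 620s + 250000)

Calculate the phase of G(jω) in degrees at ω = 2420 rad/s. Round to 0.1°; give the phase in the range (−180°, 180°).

At s = jω = j2420:
quadratic: (j2420)² + 620·j2420 + 250000 = -5606400 + j1500400 → |·| ≈ 5.8037e+06, ∠ ≈ 165.02°
∠G = 0.00° − 165.02° = -165.02°

-165.0°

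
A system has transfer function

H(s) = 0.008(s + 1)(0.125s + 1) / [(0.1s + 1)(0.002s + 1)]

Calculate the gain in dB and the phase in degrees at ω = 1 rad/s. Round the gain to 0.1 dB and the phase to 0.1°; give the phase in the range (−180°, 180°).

-38.9 dB, 46.3°

At ω = 1 rad/s:
zero (1 + j1·1) = 1 + j1 → |·| ≈ 1.4142, ∠ ≈ 45.00°
zero (1 + j1·0.125) = 1 + j0.125 → |·| ≈ 1.0078, ∠ ≈ 7.13°
pole (1 + j1·0.1) = 1 + j0.1 → |·| ≈ 1.005, ∠ ≈ 5.71°
pole (1 + j1·0.002) = 1 + j0.002 → |·| ≈ 1, ∠ ≈ 0.11°
|H| = 0.008 · 1.4142 · 1.0078 / (1.005 · 1) ≈ 0.011345
Gain = 20 log₁₀(0.011345) ≈ -38.90 dB
∠H = (45.00° + 7.13°) − (5.71° + 0.11°) = 46.31°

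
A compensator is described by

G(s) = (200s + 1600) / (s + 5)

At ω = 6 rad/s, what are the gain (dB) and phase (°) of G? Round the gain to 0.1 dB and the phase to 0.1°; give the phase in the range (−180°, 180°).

48.2 dB, -13.3°

Substitute s = j6:
Numerator: 200(j6) + 1600 = 1600 + j1200
Denominator: (j6) + 5 = 5 + j6
|N| = √(1600² + 1200²) ≈ 2000, ∠N ≈ 36.87°
|D| = √(5² + 6²) ≈ 7.8102, ∠D ≈ 50.19°
|G| = 2000 / 7.8102 ≈ 256.08
Gain = 20 log₁₀(256.08) ≈ 48.17 dB
∠G = 36.87° − 50.19° = -13.32°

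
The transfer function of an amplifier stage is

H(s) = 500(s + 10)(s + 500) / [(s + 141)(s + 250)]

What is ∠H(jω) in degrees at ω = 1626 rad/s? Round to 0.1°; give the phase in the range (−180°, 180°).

-3.7°

At s = jω = j1626:
zero (s+10): 10 + j1626 → |·| = √(10²+1626²) = √2643976 ≈ 1626, ∠ = arctan(1626/10) ≈ 89.65°
zero (s+500): 500 + j1626 → |·| = √(500²+1626²) = √2893876 ≈ 1701.1, ∠ = arctan(1626/500) ≈ 72.91°
pole (s+141): 141 + j1626 → |·| = √(141²+1626²) = √2663757 ≈ 1632.1, ∠ = arctan(1626/141) ≈ 85.04°
pole (s+250): 250 + j1626 → |·| = √(250²+1626²) = √2706376 ≈ 1645.1, ∠ = arctan(1626/250) ≈ 81.26°
∠H = 162.56° − 166.30° = -3.74°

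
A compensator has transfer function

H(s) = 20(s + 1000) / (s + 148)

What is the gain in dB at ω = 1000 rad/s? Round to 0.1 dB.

28.9 dB

At s = jω = j1000:
zero (s+1000): 1000 + j1000 → |·| = √(1000²+1000²) = √2000000 ≈ 1414.2, ∠ = arctan(1000/1000) ≈ 45.00°
pole (s+148): 148 + j1000 → |·| = √(148²+1000²) = √1021904 ≈ 1010.9, ∠ = arctan(1000/148) ≈ 81.58°
|H| = 20 · 1414.2 / 1010.9 ≈ 27.979
Gain = 20 log₁₀(27.979) ≈ 28.94 dB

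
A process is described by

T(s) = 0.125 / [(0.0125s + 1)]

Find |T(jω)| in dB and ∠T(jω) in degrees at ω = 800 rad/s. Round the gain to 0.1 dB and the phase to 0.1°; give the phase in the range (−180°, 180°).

-38.1 dB, -84.3°

At ω = 800 rad/s:
pole (1 + j800·0.0125) = 1 + j10 → |·| ≈ 10.05, ∠ ≈ 84.29°
|T| = 0.125 · 1 / (10.05) ≈ 0.012438
Gain = 20 log₁₀(0.012438) ≈ -38.10 dB
∠T = (0°) − (84.29°) = -84.29°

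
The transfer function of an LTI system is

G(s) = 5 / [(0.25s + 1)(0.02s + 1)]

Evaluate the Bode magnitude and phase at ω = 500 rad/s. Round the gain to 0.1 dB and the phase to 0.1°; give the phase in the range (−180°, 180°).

At ω = 500 rad/s:
pole (1 + j500·0.25) = 1 + j125 → |·| ≈ 125, ∠ ≈ 89.54°
pole (1 + j500·0.02) = 1 + j10 → |·| ≈ 10.05, ∠ ≈ 84.29°
|G| = 5 · 1 / (125 · 10.05) ≈ 0.0039801
Gain = 20 log₁₀(0.0039801) ≈ -48.00 dB
∠G = (0°) − (89.54° + 84.29°) = -173.83°

-48.0 dB, -173.8°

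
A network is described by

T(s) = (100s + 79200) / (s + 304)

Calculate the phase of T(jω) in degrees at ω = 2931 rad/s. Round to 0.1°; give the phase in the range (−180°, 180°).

Substitute s = j2931:
Numerator: 100(j2931) + 79200 = 79200 + j293100
Denominator: (j2931) + 304 = 304 + j2931
|N| = √(79200² + 293100²) ≈ 3.0361e+05, ∠N ≈ 74.88°
|D| = √(304² + 2931²) ≈ 2946.7, ∠D ≈ 84.08°
∠T = 74.88° − 84.08° = -9.20°

-9.2°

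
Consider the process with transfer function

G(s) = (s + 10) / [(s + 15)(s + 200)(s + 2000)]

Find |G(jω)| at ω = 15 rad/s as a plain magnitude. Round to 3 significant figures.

At s = jω = j15:
zero (s+10): 10 + j15 → |·| = √(10²+15²) = √325 ≈ 18.028, ∠ = arctan(15/10) ≈ 56.31°
pole (s+15): 15 + j15 → |·| = √(15²+15²) = √450 ≈ 21.213, ∠ = arctan(15/15) ≈ 45.00°
pole (s+200): 200 + j15 → |·| = √(200²+15²) = √40225 ≈ 200.56, ∠ = arctan(15/200) ≈ 4.29°
pole (s+2000): 2000 + j15 → |·| = √(2000²+15²) = √4000225 ≈ 2000.1, ∠ = arctan(15/2000) ≈ 0.43°
|G| = 1 · 18.028 / 8.5094e+06 ≈ 2.1186e-06

2.12e-06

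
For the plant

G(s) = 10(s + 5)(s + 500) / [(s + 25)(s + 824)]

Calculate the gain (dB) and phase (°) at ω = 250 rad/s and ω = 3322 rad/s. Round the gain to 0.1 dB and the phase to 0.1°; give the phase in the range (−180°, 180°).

ω = 250: 16.2 dB, 14.3°; ω = 3322: 19.8 dB, 5.7°

At s = jω = j250:
zero (s+5): 5 + j250 → |·| = √(5²+250²) = √62525 ≈ 250.05, ∠ = arctan(250/5) ≈ 88.85°
zero (s+500): 500 + j250 → |·| = √(500²+250²) = √312500 ≈ 559.02, ∠ = arctan(250/500) ≈ 26.57°
pole (s+25): 25 + j250 → |·| = √(25²+250²) = √63125 ≈ 251.25, ∠ = arctan(250/25) ≈ 84.29°
pole (s+824): 824 + j250 → |·| = √(824²+250²) = √741476 ≈ 861.09, ∠ = arctan(250/824) ≈ 16.88°
|G| = 10 · 1.3978e+05 / 2.1635e+05 ≈ 6.4608
Gain = 20 log₁₀(6.4608) ≈ 16.21 dB
∠G = 115.42° − 101.17° = 14.25°

At s = jω = j3322:
zero (s+5): 5 + j3322 → |·| = √(5²+3322²) = √11035709 ≈ 3322, ∠ = arctan(3322/5) ≈ 89.91°
zero (s+500): 500 + j3322 → |·| = √(500²+3322²) = √11285684 ≈ 3359.4, ∠ = arctan(3322/500) ≈ 81.44°
pole (s+25): 25 + j3322 → |·| = √(25²+3322²) = √11036309 ≈ 3322.1, ∠ = arctan(3322/25) ≈ 89.57°
pole (s+824): 824 + j3322 → |·| = √(824²+3322²) = √11714660 ≈ 3422.7, ∠ = arctan(3322/824) ≈ 76.07°
|G| = 10 · 1.116e+07 / 1.1371e+07 ≈ 9.8144
Gain = 20 log₁₀(9.8144) ≈ 19.84 dB
∠G = 171.35° − 165.64° = 5.71°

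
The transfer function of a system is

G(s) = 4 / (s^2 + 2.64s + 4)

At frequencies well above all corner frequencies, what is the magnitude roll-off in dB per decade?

Each pole contributes −20 dB/decade at high frequency; each zero contributes +20 dB/decade.
Net: 0 zero(s) − 2 pole(s) → -40 dB/decade.

-40 dB/decade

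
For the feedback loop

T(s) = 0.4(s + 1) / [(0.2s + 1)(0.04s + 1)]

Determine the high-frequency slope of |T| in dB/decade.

Each pole contributes −20 dB/decade at high frequency; each zero contributes +20 dB/decade.
Net: 1 zero(s) − 2 pole(s) → -20 dB/decade.

-20 dB/decade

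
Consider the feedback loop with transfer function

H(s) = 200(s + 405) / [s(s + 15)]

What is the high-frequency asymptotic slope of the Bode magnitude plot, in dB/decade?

Each pole contributes −20 dB/decade at high frequency; each zero contributes +20 dB/decade.
Net: 1 zero(s) − 2 pole(s) → -20 dB/decade.

-20 dB/decade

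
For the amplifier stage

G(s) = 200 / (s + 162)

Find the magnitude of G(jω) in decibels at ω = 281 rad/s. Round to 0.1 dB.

-4.2 dB

Substitute s = j281:
Numerator: 200 = 200 + j0
Denominator: (j281) + 162 = 162 + j281
|N| = √(200² + 0²) ≈ 200, ∠N ≈ 0.00°
|D| = √(162² + 281²) ≈ 324.35, ∠D ≈ 60.04°
|G| = 200 / 324.35 ≈ 0.61662
Gain = 20 log₁₀(0.61662) ≈ -4.20 dB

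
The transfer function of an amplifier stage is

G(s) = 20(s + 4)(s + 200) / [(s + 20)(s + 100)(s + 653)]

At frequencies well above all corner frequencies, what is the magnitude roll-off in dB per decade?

-20 dB/decade

Each pole contributes −20 dB/decade at high frequency; each zero contributes +20 dB/decade.
Net: 2 zero(s) − 3 pole(s) → -20 dB/decade.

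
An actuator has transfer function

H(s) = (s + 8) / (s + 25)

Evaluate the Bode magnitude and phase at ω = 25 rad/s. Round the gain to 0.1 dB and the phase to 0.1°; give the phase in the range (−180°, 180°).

-2.6 dB, 27.3°

At s = jω = j25:
zero (s+8): 8 + j25 → |·| = √(8²+25²) = √689 ≈ 26.249, ∠ = arctan(25/8) ≈ 72.26°
pole (s+25): 25 + j25 → |·| = √(25²+25²) = √1250 ≈ 35.355, ∠ = arctan(25/25) ≈ 45.00°
|H| = 1 · 26.249 / 35.355 ≈ 0.74244
Gain = 20 log₁₀(0.74244) ≈ -2.59 dB
∠H = 72.26° − 45.00° = 27.26°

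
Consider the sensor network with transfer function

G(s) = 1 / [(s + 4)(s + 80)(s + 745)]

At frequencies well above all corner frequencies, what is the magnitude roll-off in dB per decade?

-60 dB/decade

Each pole contributes −20 dB/decade at high frequency; each zero contributes +20 dB/decade.
Net: 0 zero(s) − 3 pole(s) → -60 dB/decade.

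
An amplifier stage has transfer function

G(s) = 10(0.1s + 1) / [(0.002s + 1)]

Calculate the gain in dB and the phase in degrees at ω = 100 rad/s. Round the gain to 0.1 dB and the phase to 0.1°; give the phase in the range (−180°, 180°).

39.9 dB, 73.0°

At ω = 100 rad/s:
zero (1 + j100·0.1) = 1 + j10 → |·| ≈ 10.05, ∠ ≈ 84.29°
pole (1 + j100·0.002) = 1 + j0.2 → |·| ≈ 1.0198, ∠ ≈ 11.31°
|G| = 10 · 10.05 / (1.0198) ≈ 98.549
Gain = 20 log₁₀(98.549) ≈ 39.87 dB
∠G = (84.29°) − (11.31°) = 72.98°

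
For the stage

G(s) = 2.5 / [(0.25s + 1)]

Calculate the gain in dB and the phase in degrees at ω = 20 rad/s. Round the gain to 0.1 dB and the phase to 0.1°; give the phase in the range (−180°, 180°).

-6.2 dB, -78.7°

At ω = 20 rad/s:
pole (1 + j20·0.25) = 1 + j5 → |·| ≈ 5.099, ∠ ≈ 78.69°
|G| = 2.5 · 1 / (5.099) ≈ 0.49029
Gain = 20 log₁₀(0.49029) ≈ -6.19 dB
∠G = (0°) − (78.69°) = -78.69°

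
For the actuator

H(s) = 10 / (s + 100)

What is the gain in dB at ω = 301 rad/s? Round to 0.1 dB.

At s = jω = j301:
pole (s+100): 100 + j301 → |·| = √(100²+301²) = √100601 ≈ 317.18, ∠ = arctan(301/100) ≈ 71.62°
|H| = 10 / 317.18 ≈ 0.031528
Gain = 20 log₁₀(0.031528) ≈ -30.03 dB

-30.0 dB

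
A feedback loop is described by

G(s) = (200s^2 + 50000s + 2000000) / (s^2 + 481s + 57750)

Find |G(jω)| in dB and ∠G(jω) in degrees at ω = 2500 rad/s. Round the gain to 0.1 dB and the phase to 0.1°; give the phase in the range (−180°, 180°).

46.0 dB, 5.3°

Substitute s = j2500:
Numerator: 200(j2500)^2 + 50000(j2500) + 2000000 = -1248000000 + j125000000
Denominator: (j2500)^2 + 481(j2500) + 57750 = -6192250 + j1202500
|N| = √(1248000000² + 125000000²) ≈ 1.2542e+09, ∠N ≈ 174.28°
|D| = √(6192250² + 1202500²) ≈ 6.3079e+06, ∠D ≈ 169.01°
|G| = 1.2542e+09 / 6.3079e+06 ≈ 198.83
Gain = 20 log₁₀(198.83) ≈ 45.97 dB
∠G = 174.28° − 169.01° = 5.27°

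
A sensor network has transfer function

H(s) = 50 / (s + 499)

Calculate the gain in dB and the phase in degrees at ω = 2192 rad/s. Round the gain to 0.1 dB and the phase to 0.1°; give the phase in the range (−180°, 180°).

-33.1 dB, -77.2°

Substitute s = j2192:
Numerator: 50 = 50 + j0
Denominator: (j2192) + 499 = 499 + j2192
|N| = √(50² + 0²) ≈ 50, ∠N ≈ 0.00°
|D| = √(499² + 2192²) ≈ 2248.1, ∠D ≈ 77.18°
|H| = 50 / 2248.1 ≈ 0.022241
Gain = 20 log₁₀(0.022241) ≈ -33.06 dB
∠H = 0.00° − 77.18° = -77.18°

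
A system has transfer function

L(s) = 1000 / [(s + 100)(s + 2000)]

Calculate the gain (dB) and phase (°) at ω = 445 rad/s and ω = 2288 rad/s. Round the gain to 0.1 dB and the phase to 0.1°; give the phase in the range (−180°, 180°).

At s = jω = j445:
pole (s+100): 100 + j445 → |·| = √(100²+445²) = √208025 ≈ 456.1, ∠ = arctan(445/100) ≈ 77.33°
pole (s+2000): 2000 + j445 → |·| = √(2000²+445²) = √4198025 ≈ 2048.9, ∠ = arctan(445/2000) ≈ 12.54°
|L| = 1000 / 9.345e+05 ≈ 0.0010701
Gain = 20 log₁₀(0.0010701) ≈ -59.41 dB
∠L = 0.00° − 89.87° = -89.87°

At s = jω = j2288:
pole (s+100): 100 + j2288 → |·| = √(100²+2288²) = √5244944 ≈ 2290.2, ∠ = arctan(2288/100) ≈ 87.50°
pole (s+2000): 2000 + j2288 → |·| = √(2000²+2288²) = √9234944 ≈ 3038.9, ∠ = arctan(2288/2000) ≈ 48.84°
|L| = 1000 / 6.9597e+06 ≈ 0.00014368
Gain = 20 log₁₀(0.00014368) ≈ -76.85 dB
∠L = 0.00° − 136.34° = -136.34°

ω = 445: -59.4 dB, -89.9°; ω = 2288: -76.9 dB, -136.3°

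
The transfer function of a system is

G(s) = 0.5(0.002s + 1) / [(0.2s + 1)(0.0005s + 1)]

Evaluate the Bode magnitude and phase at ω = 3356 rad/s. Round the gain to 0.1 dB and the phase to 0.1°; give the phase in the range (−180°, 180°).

-51.7 dB, -67.6°

At ω = 3356 rad/s:
zero (1 + j3356·0.002) = 1 + j6.712 → |·| ≈ 6.7861, ∠ ≈ 81.53°
pole (1 + j3356·0.2) = 1 + j671.2 → |·| ≈ 671.2, ∠ ≈ 89.91°
pole (1 + j3356·0.0005) = 1 + j1.678 → |·| ≈ 1.9534, ∠ ≈ 59.21°
|G| = 0.5 · 6.7861 / (671.2 · 1.9534) ≈ 0.0025879
Gain = 20 log₁₀(0.0025879) ≈ -51.74 dB
∠G = (81.53°) − (89.91° + 59.21°) = -67.59°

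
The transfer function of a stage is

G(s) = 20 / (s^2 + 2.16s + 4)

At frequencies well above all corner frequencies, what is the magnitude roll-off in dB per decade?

-40 dB/decade

Each pole contributes −20 dB/decade at high frequency; each zero contributes +20 dB/decade.
Net: 0 zero(s) − 2 pole(s) → -40 dB/decade.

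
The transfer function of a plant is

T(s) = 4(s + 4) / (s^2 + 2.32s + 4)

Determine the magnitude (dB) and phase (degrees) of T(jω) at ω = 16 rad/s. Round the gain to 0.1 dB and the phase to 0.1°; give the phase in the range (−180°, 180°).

At s = jω = j16:
zero (s+4): 4 + j16 → |·| = √(4²+16²) = √272 ≈ 16.492, ∠ = arctan(16/4) ≈ 75.96°
quadratic: (j16)² + 2.32·j16 + 4 = -252 + j37.12 → |·| ≈ 254.72, ∠ ≈ 171.62°
|T| = 4 · 16.492 / 254.72 ≈ 0.25898
Gain = 20 log₁₀(0.25898) ≈ -11.73 dB
∠T = 75.96° − 171.62° = -95.66°

-11.7 dB, -95.7°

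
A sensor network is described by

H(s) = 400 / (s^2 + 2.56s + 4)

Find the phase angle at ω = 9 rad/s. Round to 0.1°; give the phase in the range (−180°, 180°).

At s = jω = j9:
quadratic: (j9)² + 2.56·j9 + 4 = -77 + j23.04 → |·| ≈ 80.373, ∠ ≈ 163.34°
∠H = 0.00° − 163.34° = -163.34°

-163.3°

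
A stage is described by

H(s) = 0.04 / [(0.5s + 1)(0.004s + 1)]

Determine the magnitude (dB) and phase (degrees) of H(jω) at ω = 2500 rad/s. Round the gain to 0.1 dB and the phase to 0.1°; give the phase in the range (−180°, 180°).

-109.9 dB, -174.2°

At ω = 2500 rad/s:
pole (1 + j2500·0.5) = 1 + j1250 → |·| ≈ 1250, ∠ ≈ 89.95°
pole (1 + j2500·0.004) = 1 + j10 → |·| ≈ 10.05, ∠ ≈ 84.29°
|H| = 0.04 · 1 / (1250 · 10.05) ≈ 3.1841e-06
Gain = 20 log₁₀(3.1841e-06) ≈ -109.94 dB
∠H = (0°) − (89.95° + 84.29°) = -174.24°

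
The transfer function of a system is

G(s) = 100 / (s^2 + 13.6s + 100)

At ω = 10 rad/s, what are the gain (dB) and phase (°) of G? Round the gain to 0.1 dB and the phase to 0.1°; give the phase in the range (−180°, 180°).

-2.7 dB, -90.0°

At s = jω = j10:
quadratic: (j10)² + 13.6·j10 + 100 = 0 + j136 → |·| ≈ 136, ∠ ≈ 90.00°
|G| = 100 / 136 ≈ 0.73529
Gain = 20 log₁₀(0.73529) ≈ -2.67 dB
∠G = 0.00° − 90.00° = -90.00°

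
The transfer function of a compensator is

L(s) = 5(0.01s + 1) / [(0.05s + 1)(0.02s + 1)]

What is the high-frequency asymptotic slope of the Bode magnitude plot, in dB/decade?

Each pole contributes −20 dB/decade at high frequency; each zero contributes +20 dB/decade.
Net: 1 zero(s) − 2 pole(s) → -20 dB/decade.

-20 dB/decade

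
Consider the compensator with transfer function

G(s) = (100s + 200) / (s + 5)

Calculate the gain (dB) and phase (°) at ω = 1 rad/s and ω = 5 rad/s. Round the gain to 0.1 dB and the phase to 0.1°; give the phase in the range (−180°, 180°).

ω = 1: 32.8 dB, 15.3°; ω = 5: 37.6 dB, 23.2°

Substitute s = j1:
Numerator: 100(j1) + 200 = 200 + j100
Denominator: (j1) + 5 = 5 + j1
|N| = √(200² + 100²) ≈ 223.61, ∠N ≈ 26.57°
|D| = √(5² + 1²) ≈ 5.099, ∠D ≈ 11.31°
|G| = 223.61 / 5.099 ≈ 43.854
Gain = 20 log₁₀(43.854) ≈ 32.84 dB
∠G = 26.57° − 11.31° = 15.26°

Substitute s = j5:
Numerator: 100(j5) + 200 = 200 + j500
Denominator: (j5) + 5 = 5 + j5
|N| = √(200² + 500²) ≈ 538.52, ∠N ≈ 68.20°
|D| = √(5² + 5²) ≈ 7.0711, ∠D ≈ 45.00°
|G| = 538.52 / 7.0711 ≈ 76.158
Gain = 20 log₁₀(76.158) ≈ 37.63 dB
∠G = 68.20° − 45.00° = 23.20°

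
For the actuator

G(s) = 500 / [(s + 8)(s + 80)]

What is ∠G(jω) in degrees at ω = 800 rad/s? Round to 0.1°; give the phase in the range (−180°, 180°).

At s = jω = j800:
pole (s+8): 8 + j800 → |·| = √(8²+800²) = √640064 ≈ 800.04, ∠ = arctan(800/8) ≈ 89.43°
pole (s+80): 80 + j800 → |·| = √(80²+800²) = √646400 ≈ 803.99, ∠ = arctan(800/80) ≈ 84.29°
∠G = 0.00° − 173.72° = -173.72°

-173.7°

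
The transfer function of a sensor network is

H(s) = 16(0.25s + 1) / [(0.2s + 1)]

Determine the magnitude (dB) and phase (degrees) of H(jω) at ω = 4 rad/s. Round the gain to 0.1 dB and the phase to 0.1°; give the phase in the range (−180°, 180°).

At ω = 4 rad/s:
zero (1 + j4·0.25) = 1 + j1 → |·| ≈ 1.4142, ∠ ≈ 45.00°
pole (1 + j4·0.2) = 1 + j0.8 → |·| ≈ 1.2806, ∠ ≈ 38.66°
|H| = 16 · 1.4142 / (1.2806) ≈ 17.669
Gain = 20 log₁₀(17.669) ≈ 24.94 dB
∠H = (45.00°) − (38.66°) = 6.34°

24.9 dB, 6.3°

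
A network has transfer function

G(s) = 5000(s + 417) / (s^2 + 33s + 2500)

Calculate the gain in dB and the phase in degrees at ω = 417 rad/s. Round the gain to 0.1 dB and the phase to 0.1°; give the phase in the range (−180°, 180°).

24.7 dB, -130.4°

At s = jω = j417:
zero (s+417): 417 + j417 → |·| = √(417²+417²) = √347778 ≈ 589.73, ∠ = arctan(417/417) ≈ 45.00°
quadratic: (j417)² + 33·j417 + 2500 = -171389 + j13761 → |·| ≈ 1.7194e+05, ∠ ≈ 175.41°
|G| = 5000 · 589.73 / 1.7194e+05 ≈ 17.149
Gain = 20 log₁₀(17.149) ≈ 24.68 dB
∠G = 45.00° − 175.41° = -130.41°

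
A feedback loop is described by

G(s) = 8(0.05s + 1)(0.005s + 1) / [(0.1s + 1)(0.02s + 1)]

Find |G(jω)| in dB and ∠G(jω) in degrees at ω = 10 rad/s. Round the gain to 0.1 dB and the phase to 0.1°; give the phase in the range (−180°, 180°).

15.9 dB, -26.9°

At ω = 10 rad/s:
zero (1 + j10·0.05) = 1 + j0.5 → |·| ≈ 1.118, ∠ ≈ 26.57°
zero (1 + j10·0.005) = 1 + j0.05 → |·| ≈ 1.0012, ∠ ≈ 2.86°
pole (1 + j10·0.1) = 1 + j1 → |·| ≈ 1.4142, ∠ ≈ 45.00°
pole (1 + j10·0.02) = 1 + j0.2 → |·| ≈ 1.0198, ∠ ≈ 11.31°
|G| = 8 · 1.118 · 1.0012 / (1.4142 · 1.0198) ≈ 6.2091
Gain = 20 log₁₀(6.2091) ≈ 15.86 dB
∠G = (26.57° + 2.86°) − (45.00° + 11.31°) = -26.88°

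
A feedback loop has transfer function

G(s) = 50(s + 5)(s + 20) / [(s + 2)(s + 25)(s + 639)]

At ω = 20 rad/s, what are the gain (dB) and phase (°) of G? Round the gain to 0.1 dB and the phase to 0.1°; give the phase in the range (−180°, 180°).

At s = jω = j20:
zero (s+5): 5 + j20 → |·| = √(5²+20²) = √425 ≈ 20.616, ∠ = arctan(20/5) ≈ 75.96°
zero (s+20): 20 + j20 → |·| = √(20²+20²) = √800 ≈ 28.284, ∠ = arctan(20/20) ≈ 45.00°
pole (s+2): 2 + j20 → |·| = √(2²+20²) = √404 ≈ 20.1, ∠ = arctan(20/2) ≈ 84.29°
pole (s+25): 25 + j20 → |·| = √(25²+20²) = √1025 ≈ 32.016, ∠ = arctan(20/25) ≈ 38.66°
pole (s+639): 639 + j20 → |·| = √(639²+20²) = √408721 ≈ 639.31, ∠ = arctan(20/639) ≈ 1.79°
|G| = 50 · 583.1 / 4.1141e+05 ≈ 0.070866
Gain = 20 log₁₀(0.070866) ≈ -22.99 dB
∠G = 120.96° − 124.74° = -3.78°

-23.0 dB, -3.8°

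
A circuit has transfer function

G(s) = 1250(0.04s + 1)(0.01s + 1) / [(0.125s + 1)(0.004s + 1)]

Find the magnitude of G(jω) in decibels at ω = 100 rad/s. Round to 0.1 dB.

54.6 dB

At ω = 100 rad/s:
zero (1 + j100·0.04) = 1 + j4 → |·| ≈ 4.1231, ∠ ≈ 75.96°
zero (1 + j100·0.01) = 1 + j1 → |·| ≈ 1.4142, ∠ ≈ 45.00°
pole (1 + j100·0.125) = 1 + j12.5 → |·| ≈ 12.54, ∠ ≈ 85.43°
pole (1 + j100·0.004) = 1 + j0.4 → |·| ≈ 1.077, ∠ ≈ 21.80°
|G| = 1250 · 4.1231 · 1.4142 / (12.54 · 1.077) ≈ 539.67
Gain = 20 log₁₀(539.67) ≈ 54.64 dB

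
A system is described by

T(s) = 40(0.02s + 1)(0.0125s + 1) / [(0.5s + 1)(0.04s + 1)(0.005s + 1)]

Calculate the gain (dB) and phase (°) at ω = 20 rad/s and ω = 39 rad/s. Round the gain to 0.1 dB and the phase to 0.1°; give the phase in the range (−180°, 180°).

At ω = 20 rad/s:
zero (1 + j20·0.02) = 1 + j0.4 → |·| ≈ 1.077, ∠ ≈ 21.80°
zero (1 + j20·0.0125) = 1 + j0.25 → |·| ≈ 1.0308, ∠ ≈ 14.04°
pole (1 + j20·0.5) = 1 + j10 → |·| ≈ 10.05, ∠ ≈ 84.29°
pole (1 + j20·0.04) = 1 + j0.8 → |·| ≈ 1.2806, ∠ ≈ 38.66°
pole (1 + j20·0.005) = 1 + j0.1 → |·| ≈ 1.005, ∠ ≈ 5.71°
|T| = 40 · 1.077 · 1.0308 / (10.05 · 1.2806 · 1.005) ≈ 3.4332
Gain = 20 log₁₀(3.4332) ≈ 10.71 dB
∠T = (21.80° + 14.04°) − (84.29° + 38.66° + 5.71°) = -92.82°

At ω = 39 rad/s:
zero (1 + j39·0.02) = 1 + j0.78 → |·| ≈ 1.2682, ∠ ≈ 37.95°
zero (1 + j39·0.0125) = 1 + j0.4875 → |·| ≈ 1.1125, ∠ ≈ 25.99°
pole (1 + j39·0.5) = 1 + j19.5 → |·| ≈ 19.526, ∠ ≈ 87.06°
pole (1 + j39·0.04) = 1 + j1.56 → |·| ≈ 1.853, ∠ ≈ 57.34°
pole (1 + j39·0.005) = 1 + j0.195 → |·| ≈ 1.0188, ∠ ≈ 11.03°
|T| = 40 · 1.2682 · 1.1125 / (19.526 · 1.853 · 1.0188) ≈ 1.531
Gain = 20 log₁₀(1.531) ≈ 3.70 dB
∠T = (37.95° + 25.99°) − (87.06° + 57.34° + 11.03°) = -91.49°

ω = 20: 10.7 dB, -92.8°; ω = 39: 3.7 dB, -91.5°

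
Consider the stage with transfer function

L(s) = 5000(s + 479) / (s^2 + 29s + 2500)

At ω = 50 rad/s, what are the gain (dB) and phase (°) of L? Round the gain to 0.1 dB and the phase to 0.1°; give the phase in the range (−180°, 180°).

64.4 dB, -84.0°

At s = jω = j50:
zero (s+479): 479 + j50 → |·| = √(479²+50²) = √231941 ≈ 481.6, ∠ = arctan(50/479) ≈ 5.96°
quadratic: (j50)² + 29·j50 + 2500 = 0 + j1450 → |·| ≈ 1450, ∠ ≈ 90.00°
|L| = 5000 · 481.6 / 1450 ≈ 1660.7
Gain = 20 log₁₀(1660.7) ≈ 64.41 dB
∠L = 5.96° − 90.00° = -84.04°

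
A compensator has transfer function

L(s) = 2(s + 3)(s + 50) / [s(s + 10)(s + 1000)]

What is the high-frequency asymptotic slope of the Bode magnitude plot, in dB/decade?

Each pole contributes −20 dB/decade at high frequency; each zero contributes +20 dB/decade.
Net: 2 zero(s) − 3 pole(s) → -20 dB/decade.

-20 dB/decade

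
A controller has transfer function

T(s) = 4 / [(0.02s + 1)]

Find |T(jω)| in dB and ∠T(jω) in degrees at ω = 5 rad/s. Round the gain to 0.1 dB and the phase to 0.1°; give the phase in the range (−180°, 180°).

12.0 dB, -5.7°

At ω = 5 rad/s:
pole (1 + j5·0.02) = 1 + j0.1 → |·| ≈ 1.005, ∠ ≈ 5.71°
|T| = 4 · 1 / (1.005) ≈ 3.9801
Gain = 20 log₁₀(3.9801) ≈ 12.00 dB
∠T = (0°) − (5.71°) = -5.71°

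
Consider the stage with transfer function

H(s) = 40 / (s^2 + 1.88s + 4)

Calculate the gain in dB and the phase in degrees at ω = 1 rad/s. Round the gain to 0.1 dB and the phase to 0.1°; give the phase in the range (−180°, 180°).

21.1 dB, -32.1°

At s = jω = j1:
quadratic: (j1)² + 1.88·j1 + 4 = 3 + j1.88 → |·| ≈ 3.5404, ∠ ≈ 32.07°
|H| = 40 / 3.5404 ≈ 11.298
Gain = 20 log₁₀(11.298) ≈ 21.06 dB
∠H = 0.00° − 32.07° = -32.07°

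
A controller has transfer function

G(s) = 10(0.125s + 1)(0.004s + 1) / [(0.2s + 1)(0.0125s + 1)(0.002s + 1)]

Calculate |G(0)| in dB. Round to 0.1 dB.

20.0 dB

G(0) = 10 · 1 / 1 = 10
20 log₁₀(10) ≈ 20.00 dB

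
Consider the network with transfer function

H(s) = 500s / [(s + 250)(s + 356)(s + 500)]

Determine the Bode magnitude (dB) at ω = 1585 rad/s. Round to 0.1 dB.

At s = jω = j1585:
zero at origin: s = j1585 → |·| = 1585, ∠ = 90.00°
pole (s+250): 250 + j1585 → |·| = √(250²+1585²) = √2574725 ≈ 1604.6, ∠ = arctan(1585/250) ≈ 81.04°
pole (s+356): 356 + j1585 → |·| = √(356²+1585²) = √2638961 ≈ 1624.5, ∠ = arctan(1585/356) ≈ 77.34°
pole (s+500): 500 + j1585 → |·| = √(500²+1585²) = √2762225 ≈ 1662, ∠ = arctan(1585/500) ≈ 72.49°
|H| = 500 · 1585 / 4.3323e+09 ≈ 0.00018293
Gain = 20 log₁₀(0.00018293) ≈ -74.75 dB

-74.8 dB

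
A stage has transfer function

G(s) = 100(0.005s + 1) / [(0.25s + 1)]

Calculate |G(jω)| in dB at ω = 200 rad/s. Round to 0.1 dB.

At ω = 200 rad/s:
zero (1 + j200·0.005) = 1 + j1 → |·| ≈ 1.4142, ∠ ≈ 45.00°
pole (1 + j200·0.25) = 1 + j50 → |·| ≈ 50.01, ∠ ≈ 88.85°
|G| = 100 · 1.4142 / (50.01) ≈ 2.8278
Gain = 20 log₁₀(2.8278) ≈ 9.03 dB

9.0 dB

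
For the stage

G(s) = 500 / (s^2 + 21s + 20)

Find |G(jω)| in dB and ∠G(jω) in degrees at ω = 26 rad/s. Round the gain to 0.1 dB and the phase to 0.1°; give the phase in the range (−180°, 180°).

-4.6 dB, -140.2°

Substitute s = j26:
Numerator: 500 = 500 + j0
Denominator: (j26)^2 + 21(j26) + 20 = -656 + j546
|N| = √(500² + 0²) ≈ 500, ∠N ≈ 0.00°
|D| = √(656² + 546²) ≈ 853.49, ∠D ≈ 140.23°
|G| = 500 / 853.49 ≈ 0.58583
Gain = 20 log₁₀(0.58583) ≈ -4.64 dB
∠G = 0.00° − 140.23° = -140.23°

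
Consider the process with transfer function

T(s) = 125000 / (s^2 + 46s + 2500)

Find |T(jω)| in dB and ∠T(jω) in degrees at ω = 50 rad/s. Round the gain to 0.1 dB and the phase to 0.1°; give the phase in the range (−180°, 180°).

34.7 dB, -90.0°

At s = jω = j50:
quadratic: (j50)² + 46·j50 + 2500 = 0 + j2300 → |·| ≈ 2300, ∠ ≈ 90.00°
|T| = 125000 / 2300 ≈ 54.348
Gain = 20 log₁₀(54.348) ≈ 34.70 dB
∠T = 0.00° − 90.00° = -90.00°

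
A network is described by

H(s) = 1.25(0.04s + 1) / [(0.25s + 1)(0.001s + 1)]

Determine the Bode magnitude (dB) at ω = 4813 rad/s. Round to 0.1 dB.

At ω = 4813 rad/s:
zero (1 + j4813·0.04) = 1 + j192.52 → |·| ≈ 192.52, ∠ ≈ 89.70°
pole (1 + j4813·0.25) = 1 + j1203.25 → |·| ≈ 1203.3, ∠ ≈ 89.95°
pole (1 + j4813·0.001) = 1 + j4.813 → |·| ≈ 4.9158, ∠ ≈ 78.26°
|H| = 1.25 · 192.52 / (1203.3 · 4.9158) ≈ 0.040683
Gain = 20 log₁₀(0.040683) ≈ -27.81 dB

-27.8 dB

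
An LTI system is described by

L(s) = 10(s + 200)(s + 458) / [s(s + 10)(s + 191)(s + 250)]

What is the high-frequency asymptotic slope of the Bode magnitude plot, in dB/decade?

Each pole contributes −20 dB/decade at high frequency; each zero contributes +20 dB/decade.
Net: 2 zero(s) − 4 pole(s) → -40 dB/decade.

-40 dB/decade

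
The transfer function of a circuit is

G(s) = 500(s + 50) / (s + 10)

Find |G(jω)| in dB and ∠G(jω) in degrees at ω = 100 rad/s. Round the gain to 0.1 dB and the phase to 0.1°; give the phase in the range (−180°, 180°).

At s = jω = j100:
zero (s+50): 50 + j100 → |·| = √(50²+100²) = √12500 ≈ 111.8, ∠ = arctan(100/50) ≈ 63.43°
pole (s+10): 10 + j100 → |·| = √(10²+100²) = √10100 ≈ 100.5, ∠ = arctan(100/10) ≈ 84.29°
|G| = 500 · 111.8 / 100.5 ≈ 556.22
Gain = 20 log₁₀(556.22) ≈ 54.90 dB
∠G = 63.43° − 84.29° = -20.86°

54.9 dB, -20.9°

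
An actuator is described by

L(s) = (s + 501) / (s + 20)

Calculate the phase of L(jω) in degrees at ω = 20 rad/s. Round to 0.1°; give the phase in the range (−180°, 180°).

Substitute s = j20:
Numerator: (j20) + 501 = 501 + j20
Denominator: (j20) + 20 = 20 + j20
|N| = √(501² + 20²) ≈ 501.4, ∠N ≈ 2.29°
|D| = √(20² + 20²) ≈ 28.284, ∠D ≈ 45.00°
∠L = 2.29° − 45.00° = -42.71°

-42.7°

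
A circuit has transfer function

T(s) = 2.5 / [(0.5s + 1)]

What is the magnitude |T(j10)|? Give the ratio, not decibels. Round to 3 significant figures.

0.490

At ω = 10 rad/s:
pole (1 + j10·0.5) = 1 + j5 → |·| ≈ 5.099, ∠ ≈ 78.69°
|T| = 2.5 · 1 / (5.099) ≈ 0.49029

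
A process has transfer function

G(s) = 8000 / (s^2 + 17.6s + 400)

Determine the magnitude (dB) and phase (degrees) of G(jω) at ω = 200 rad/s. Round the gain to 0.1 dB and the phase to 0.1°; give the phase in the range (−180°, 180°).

-13.9 dB, -174.9°

At s = jω = j200:
quadratic: (j200)² + 17.6·j200 + 400 = -39600 + j3520 → |·| ≈ 39756, ∠ ≈ 174.92°
|G| = 8000 / 39756 ≈ 0.20123
Gain = 20 log₁₀(0.20123) ≈ -13.93 dB
∠G = 0.00° − 174.92° = -174.92°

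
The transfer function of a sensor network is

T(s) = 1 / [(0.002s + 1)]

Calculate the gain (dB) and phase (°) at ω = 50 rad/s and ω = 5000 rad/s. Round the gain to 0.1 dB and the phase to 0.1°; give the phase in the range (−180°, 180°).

ω = 50: -0.0 dB, -5.7°; ω = 5000: -20.0 dB, -84.3°

At ω = 50 rad/s:
pole (1 + j50·0.002) = 1 + j0.1 → |·| ≈ 1.005, ∠ ≈ 5.71°
|T| = 1 · 1 / (1.005) ≈ 0.99502
Gain = 20 log₁₀(0.99502) ≈ -0.04 dB
∠T = (0°) − (5.71°) = -5.71°

At ω = 5000 rad/s:
pole (1 + j5000·0.002) = 1 + j10 → |·| ≈ 10.05, ∠ ≈ 84.29°
|T| = 1 · 1 / (10.05) ≈ 0.099502
Gain = 20 log₁₀(0.099502) ≈ -20.04 dB
∠T = (0°) − (84.29°) = -84.29°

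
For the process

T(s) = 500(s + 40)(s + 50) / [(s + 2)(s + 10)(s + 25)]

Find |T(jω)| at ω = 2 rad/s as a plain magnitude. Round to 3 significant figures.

1.39e+03

At s = jω = j2:
zero (s+40): 40 + j2 → |·| = √(40²+2²) = √1604 ≈ 40.05, ∠ = arctan(2/40) ≈ 2.86°
zero (s+50): 50 + j2 → |·| = √(50²+2²) = √2504 ≈ 50.04, ∠ = arctan(2/50) ≈ 2.29°
pole (s+2): 2 + j2 → |·| = √(2²+2²) = √8 ≈ 2.8284, ∠ = arctan(2/2) ≈ 45.00°
pole (s+10): 10 + j2 → |·| = √(10²+2²) = √104 ≈ 10.198, ∠ = arctan(2/10) ≈ 11.31°
pole (s+25): 25 + j2 → |·| = √(25²+2²) = √629 ≈ 25.08, ∠ = arctan(2/25) ≈ 4.57°
|T| = 500 · 2004.1 / 723.41 ≈ 1385.2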